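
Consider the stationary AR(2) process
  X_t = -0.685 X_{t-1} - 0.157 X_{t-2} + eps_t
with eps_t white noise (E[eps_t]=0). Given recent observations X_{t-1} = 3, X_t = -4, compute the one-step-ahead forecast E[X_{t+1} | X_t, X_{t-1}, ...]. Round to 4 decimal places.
E[X_{t+1} \mid \mathcal F_t] = 2.2690

For an AR(p) model X_t = c + sum_i phi_i X_{t-i} + eps_t, the
one-step-ahead conditional mean is
  E[X_{t+1} | X_t, ...] = c + sum_i phi_i X_{t+1-i}.
Substitute known values:
  E[X_{t+1} | ...] = (-0.685) * (-4) + (-0.157) * (3)
                   = 2.2690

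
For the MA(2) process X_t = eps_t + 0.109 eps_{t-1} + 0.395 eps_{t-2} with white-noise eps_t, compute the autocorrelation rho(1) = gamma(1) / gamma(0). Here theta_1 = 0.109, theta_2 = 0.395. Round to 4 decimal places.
\rho(1) = 0.1302

For an MA(q) process with theta_0 = 1, the autocovariance is
  gamma(k) = sigma^2 * sum_{i=0..q-k} theta_i * theta_{i+k},
and rho(k) = gamma(k) / gamma(0). Sigma^2 cancels.
  numerator   = (1)*(0.109) + (0.109)*(0.395) = 0.152055.
  denominator = (1)^2 + (0.109)^2 + (0.395)^2 = 1.167906.
  rho(1) = 0.152055 / 1.167906 = 0.1302.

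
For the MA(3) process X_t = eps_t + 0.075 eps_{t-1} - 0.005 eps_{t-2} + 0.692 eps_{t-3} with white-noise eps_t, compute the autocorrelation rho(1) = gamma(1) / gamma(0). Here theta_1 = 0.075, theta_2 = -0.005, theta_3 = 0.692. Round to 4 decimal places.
\rho(1) = 0.0479

For an MA(q) process with theta_0 = 1, the autocovariance is
  gamma(k) = sigma^2 * sum_{i=0..q-k} theta_i * theta_{i+k},
and rho(k) = gamma(k) / gamma(0). Sigma^2 cancels.
  numerator   = (1)*(0.075) + (0.075)*(-0.005) + (-0.005)*(0.692) = 0.071165.
  denominator = (1)^2 + (0.075)^2 + (-0.005)^2 + (0.692)^2 = 1.484514.
  rho(1) = 0.071165 / 1.484514 = 0.0479.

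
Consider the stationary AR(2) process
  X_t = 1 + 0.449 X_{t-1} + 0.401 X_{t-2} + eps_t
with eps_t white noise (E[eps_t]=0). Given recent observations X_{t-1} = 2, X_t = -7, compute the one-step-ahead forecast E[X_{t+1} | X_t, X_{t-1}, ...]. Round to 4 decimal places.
E[X_{t+1} \mid \mathcal F_t] = -1.3410

For an AR(p) model X_t = c + sum_i phi_i X_{t-i} + eps_t, the
one-step-ahead conditional mean is
  E[X_{t+1} | X_t, ...] = c + sum_i phi_i X_{t+1-i}.
Substitute known values:
  E[X_{t+1} | ...] = 1 + (0.449) * (-7) + (0.401) * (2)
                   = -1.3410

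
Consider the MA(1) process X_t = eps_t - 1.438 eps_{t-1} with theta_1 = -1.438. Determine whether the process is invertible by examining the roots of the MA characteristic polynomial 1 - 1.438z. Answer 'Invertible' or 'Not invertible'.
\text{Not invertible}

The MA(q) characteristic polynomial is P(z) = 1 - 1.438z.
Invertibility requires all roots to lie outside the unit circle, i.e. |z| > 1 for every root.
This is linear in z: 1 + (-1.438) z = 0  =>  z = -1/(-1.438) = 0.69541,  |z| = 0.69541.
Moduli of all roots: 0.6954.
All moduli strictly greater than 1? No.
Verdict: Not invertible.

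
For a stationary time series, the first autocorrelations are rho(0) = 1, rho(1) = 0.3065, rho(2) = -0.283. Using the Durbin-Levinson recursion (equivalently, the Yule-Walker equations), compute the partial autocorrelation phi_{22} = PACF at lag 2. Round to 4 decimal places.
\phi_{22} = -0.4160

The PACF at lag k is phi_{kk}, the last component of the solution
to the Yule-Walker system G_k phi = r_k where
  (G_k)_{ij} = rho(|i - j|), (r_k)_i = rho(i), i,j = 1..k.
Equivalently, Durbin-Levinson gives phi_{kk} iteratively:
  phi_{11} = rho(1)
  phi_{kk} = [rho(k) - sum_{j=1..k-1} phi_{k-1,j} rho(k-j)]
            / [1 - sum_{j=1..k-1} phi_{k-1,j} rho(j)],
  phi_{k,j} = phi_{k-1,j} - phi_{kk} phi_{k-1,k-j},  j = 1..k-1.
Step k = 1:
  phi_11 = rho(1) = 0.3065.
Step k = 2:
  phi_22 = [rho(2) - phi_11 rho(1)] / [1 - phi_11 rho(1)] = [-0.283 - (0.3065)(0.3065)] / [1 - (0.3065)(0.3065)]
         = -0.37694225 / 0.90605775 = -0.416.
Therefore phi_{22} = -0.4160.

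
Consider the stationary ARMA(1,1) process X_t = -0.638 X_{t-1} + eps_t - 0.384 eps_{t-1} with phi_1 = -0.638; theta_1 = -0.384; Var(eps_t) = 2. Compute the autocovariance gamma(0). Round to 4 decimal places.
\gamma(0) = 5.5230

Multiply the model equation by X_{t-k} and take expectations. With theta_0 = psi_0 = 1 and psi_j the MA(infinity) weights, this gives
  gamma(k) - sum_i phi_i gamma(k-i) = c_k,
  c_k = sigma^2 * sum_{j=k..q} theta_j psi_{j-k}   (c_k = 0 for k > q),
using gamma(-m) = gamma(m).
psi-weights needed (psi_j = theta_j + sum_i phi_i psi_{j-i}):
  psi_1 = theta_1 + phi_1 = -0.384 + (-0.638) = -1.022
Right-hand sides:
  c_0 = sigma^2 (1 + theta_1 psi_1) = 2 * (1 + (-0.384)(-1.022)) = 2 * 1.392448 = 2.784896
  c_1 = sigma^2 theta_1 = 2 * (-0.384) = -0.768
  c_2 = 0
Equations for k = 0 and k = 1 (AR order 1):
  gamma(0) = phi_1 gamma(1) + c_0
  gamma(1) = phi_1 gamma(0) + c_1
Substituting the second into the first: gamma(0) (1 - phi_1^2) = c_0 + phi_1 c_1, so
  gamma(0) = (c_0 + phi_1 c_1) / (1 - phi_1^2) = (2.784896 + (-0.638)(-0.768)) / (1 - (-0.638)^2) = 3.27488 / 0.592956 = 5.522973.
Therefore gamma(0) = 5.5230 (to 4 decimal places).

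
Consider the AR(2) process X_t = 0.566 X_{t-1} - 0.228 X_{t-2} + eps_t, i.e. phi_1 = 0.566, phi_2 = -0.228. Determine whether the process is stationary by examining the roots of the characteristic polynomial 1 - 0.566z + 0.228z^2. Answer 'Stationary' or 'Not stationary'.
\text{Stationary}

The AR(p) characteristic polynomial is P(z) = 1 - 0.566z + 0.228z^2.
Stationarity requires all roots to lie outside the unit circle, i.e. |z| > 1 for every root.
Set 1 + (-0.566) z + (0.228) z^2 = 0, i.e. a z^2 + b z + c = 0 with a = 0.228, b = -0.566, c = 1.
Discriminant D = b^2 - 4ac = (-0.566)^2 - 4*(0.228)*1 = 0.320356 - (0.912) = -0.591644.
D < 0, so the roots are the complex-conjugate pair z = (-b +/- i sqrt(-D)) / (2a) = 1.2412 +/- 1.6868i.
For a conjugate pair |z|^2 = z * conj(z) = (product of roots) = c/a = 1/(0.228) = 4.385965, so |z| = sqrt(4.385965) = 2.0943 for both roots.
Moduli of all roots: 2.0943, 2.0943.
All moduli strictly greater than 1? Yes.
Verdict: Stationary.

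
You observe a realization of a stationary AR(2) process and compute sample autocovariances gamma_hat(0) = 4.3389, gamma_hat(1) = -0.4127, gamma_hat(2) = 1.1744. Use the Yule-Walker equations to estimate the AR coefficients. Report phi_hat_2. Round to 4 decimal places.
\hat\phi_{2} = 0.2640

The Yule-Walker equations for an AR(p) process read, in matrix form,
  Gamma_p phi = r_p,   with   (Gamma_p)_{ij} = gamma(|i - j|),
                       (r_p)_i = gamma(i),   i,j = 1..p.
Substitute the sample gammas (Toeplitz matrix and right-hand side of size 2):
  Gamma_p = [[4.3389, -0.4127], [-0.4127, 4.3389]]
  r_p     = [-0.4127, 1.1744]
Written out:
  4.3389 phi_1 - 0.4127 phi_2 = -0.4127
  -0.4127 phi_1 + 4.3389 phi_2 = 1.1744
Solve by Cramer's rule:
  det = gamma(0)^2 - gamma(1)^2 = (4.3389)^2 - (-0.4127)^2 = 18.82605321 - 0.17032129 = 18.65573192
  phi_hat_1 = [gamma(1) gamma(0) - gamma(1) gamma(2)] / det = [(-0.4127)(4.3389) - (-0.4127)(1.1744)] / 18.65573192 = -1.30598915 / 18.65573192 = -0.07
  phi_hat_2 = [gamma(0) gamma(2) - gamma(1)^2] / det = [(4.3389)(1.1744) - (-0.4127)^2] / 18.65573192 = 4.92528287 / 18.65573192 = 0.264
So phi_hat = [-0.0700, 0.2640].
Therefore phi_hat_2 = 0.2640.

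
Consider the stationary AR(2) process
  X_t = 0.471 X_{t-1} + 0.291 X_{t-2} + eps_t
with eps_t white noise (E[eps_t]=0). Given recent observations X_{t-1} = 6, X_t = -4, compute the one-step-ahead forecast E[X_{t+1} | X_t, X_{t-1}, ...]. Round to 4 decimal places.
E[X_{t+1} \mid \mathcal F_t] = -0.1380

For an AR(p) model X_t = c + sum_i phi_i X_{t-i} + eps_t, the
one-step-ahead conditional mean is
  E[X_{t+1} | X_t, ...] = c + sum_i phi_i X_{t+1-i}.
Substitute known values:
  E[X_{t+1} | ...] = (0.471) * (-4) + (0.291) * (6)
                   = -0.1380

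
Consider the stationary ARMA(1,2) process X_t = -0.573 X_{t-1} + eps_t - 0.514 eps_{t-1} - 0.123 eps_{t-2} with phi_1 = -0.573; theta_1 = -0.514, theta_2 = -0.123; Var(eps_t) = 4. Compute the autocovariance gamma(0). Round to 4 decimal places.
\gamma(0) = 10.2142

Multiply the model equation by X_{t-k} and take expectations. With theta_0 = psi_0 = 1 and psi_j the MA(infinity) weights, this gives
  gamma(k) - sum_i phi_i gamma(k-i) = c_k,
  c_k = sigma^2 * sum_{j=k..q} theta_j psi_{j-k}   (c_k = 0 for k > q),
using gamma(-m) = gamma(m).
psi-weights needed (psi_j = theta_j + sum_i phi_i psi_{j-i}):
  psi_1 = theta_1 + phi_1 = -0.514 + (-0.573) = -1.087
  psi_2 = theta_2 + phi_1 psi_1 = -0.123 + (-0.573)(-1.087) = 0.499851
Right-hand sides:
  c_0 = sigma^2 (1 + theta_1 psi_1 + theta_2 psi_2) = 4 * (1 + (-0.514)(-1.087) + (-0.123)(0.499851)) = 4 * 1.497236 = 5.988945
  c_1 = sigma^2 (theta_1 + theta_2 psi_1) = 4 * (-0.514 + (-0.123)(-1.087)) = -1.521196
  c_2 = sigma^2 theta_2 = 4 * (-0.123) = -0.492
Equations for k = 0 and k = 1 (AR order 1):
  gamma(0) = phi_1 gamma(1) + c_0
  gamma(1) = phi_1 gamma(0) + c_1
Substituting the second into the first: gamma(0) (1 - phi_1^2) = c_0 + phi_1 c_1, so
  gamma(0) = (c_0 + phi_1 c_1) / (1 - phi_1^2) = (5.988945 + (-0.573)(-1.521196)) / (1 - (-0.573)^2) = 6.860591 / 0.671671 = 10.214213.
Therefore gamma(0) = 10.2142 (to 4 decimal places).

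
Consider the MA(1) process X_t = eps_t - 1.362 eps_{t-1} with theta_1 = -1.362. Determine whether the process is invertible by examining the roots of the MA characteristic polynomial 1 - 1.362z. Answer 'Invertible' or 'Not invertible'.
\text{Not invertible}

The MA(q) characteristic polynomial is P(z) = 1 - 1.362z.
Invertibility requires all roots to lie outside the unit circle, i.e. |z| > 1 for every root.
This is linear in z: 1 + (-1.362) z = 0  =>  z = -1/(-1.362) = 0.734214,  |z| = 0.734214.
Moduli of all roots: 0.7342.
All moduli strictly greater than 1? No.
Verdict: Not invertible.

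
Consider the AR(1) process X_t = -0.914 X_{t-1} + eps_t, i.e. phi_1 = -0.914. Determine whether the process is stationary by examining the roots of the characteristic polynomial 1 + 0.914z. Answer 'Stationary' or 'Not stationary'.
\text{Stationary}

The AR(p) characteristic polynomial is P(z) = 1 + 0.914z.
Stationarity requires all roots to lie outside the unit circle, i.e. |z| > 1 for every root.
This is linear in z: 1 + (0.914) z = 0  =>  z = -1/(0.914) = -1.094092,  |z| = 1.094092.
Moduli of all roots: 1.0941.
All moduli strictly greater than 1? Yes.
Verdict: Stationary.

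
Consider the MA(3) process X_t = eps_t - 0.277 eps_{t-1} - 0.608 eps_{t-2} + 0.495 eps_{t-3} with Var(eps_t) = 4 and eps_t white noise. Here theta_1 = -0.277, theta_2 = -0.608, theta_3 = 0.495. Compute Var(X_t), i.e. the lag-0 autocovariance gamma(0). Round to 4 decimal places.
\gamma(0) = 6.7657

For an MA(q) process X_t = eps_t + sum_i theta_i eps_{t-i} with
Var(eps_t) = sigma^2, the variance is
  gamma(0) = sigma^2 * (1 + sum_i theta_i^2).
  sum_i theta_i^2 = (-0.277)^2 + (-0.608)^2 + (0.495)^2 = 0.076729 + 0.369664 + 0.245025 = 0.691418.
  gamma(0) = 4 * (1 + 0.691418) = 4 * 1.691418 = 6.765672, which rounds to 6.7657.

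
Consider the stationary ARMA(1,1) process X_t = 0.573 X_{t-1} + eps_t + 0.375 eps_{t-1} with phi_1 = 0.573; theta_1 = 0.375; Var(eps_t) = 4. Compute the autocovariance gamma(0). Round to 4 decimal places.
\gamma(0) = 9.3520

Multiply the model equation by X_{t-k} and take expectations. With theta_0 = psi_0 = 1 and psi_j the MA(infinity) weights, this gives
  gamma(k) - sum_i phi_i gamma(k-i) = c_k,
  c_k = sigma^2 * sum_{j=k..q} theta_j psi_{j-k}   (c_k = 0 for k > q),
using gamma(-m) = gamma(m).
psi-weights needed (psi_j = theta_j + sum_i phi_i psi_{j-i}):
  psi_1 = theta_1 + phi_1 = 0.375 + (0.573) = 0.948
Right-hand sides:
  c_0 = sigma^2 (1 + theta_1 psi_1) = 4 * (1 + (0.375)(0.948)) = 4 * 1.3555 = 5.422
  c_1 = sigma^2 theta_1 = 4 * (0.375) = 1.5
  c_2 = 0
Equations for k = 0 and k = 1 (AR order 1):
  gamma(0) = phi_1 gamma(1) + c_0
  gamma(1) = phi_1 gamma(0) + c_1
Substituting the second into the first: gamma(0) (1 - phi_1^2) = c_0 + phi_1 c_1, so
  gamma(0) = (c_0 + phi_1 c_1) / (1 - phi_1^2) = (5.422 + (0.573)(1.5)) / (1 - (0.573)^2) = 6.2815 / 0.671671 = 9.352049.
Therefore gamma(0) = 9.3520 (to 4 decimal places).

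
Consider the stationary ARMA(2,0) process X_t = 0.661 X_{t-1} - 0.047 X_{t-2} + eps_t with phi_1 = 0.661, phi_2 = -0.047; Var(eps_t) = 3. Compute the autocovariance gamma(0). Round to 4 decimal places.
\gamma(0) = 4.9992

Multiply the model equation by X_{t-k} and take expectations. With theta_0 = psi_0 = 1 and psi_j the MA(infinity) weights, this gives
  gamma(k) - sum_i phi_i gamma(k-i) = c_k,
  c_k = sigma^2 * sum_{j=k..q} theta_j psi_{j-k}   (c_k = 0 for k > q),
using gamma(-m) = gamma(m).
Pure AR (q = 0): c_0 = sigma^2 = 3, c_k = 0 for k >= 1.
Equations for k = 0, 1, 2 (AR order 2, c_2 = 0):
  (E0) gamma(0) = phi_1 gamma(1) + phi_2 gamma(2) + c_0
  (E1) gamma(1) = phi_1 gamma(0) + phi_2 gamma(1) + c_1
  (E2) gamma(2) = phi_1 gamma(1) + phi_2 gamma(0)
From (E1): gamma(1) = A gamma(0) + B with
  A = phi_1 / (1 - phi_2) = 0.661 / 1.047 = 0.631328,   B = c_1 / (1 - phi_2) = 0 / 1.047 = 0.
Insert (E2) into (E0): gamma(0) (1 - phi_2^2) = phi_1 (1 + phi_2) gamma(1) + c_0.
  phi_1 (1 + phi_2) = (0.661)(0.953) = 0.629933,   1 - phi_2^2 = 0.997791.
Replace gamma(1) by A gamma(0) + B and collect gamma(0):
  gamma(0) [0.997791 - (0.629933)(0.631328)] = c_0 = 3
  gamma(0) * 0.600097 = 3
  gamma(0) = 3 / 0.600097 = 4.999193.
Therefore gamma(0) = 4.9992 (to 4 decimal places).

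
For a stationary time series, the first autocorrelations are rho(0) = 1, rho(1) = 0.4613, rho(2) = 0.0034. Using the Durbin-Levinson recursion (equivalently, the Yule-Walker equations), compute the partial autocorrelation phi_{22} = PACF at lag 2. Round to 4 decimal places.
\phi_{22} = -0.2660

The PACF at lag k is phi_{kk}, the last component of the solution
to the Yule-Walker system G_k phi = r_k where
  (G_k)_{ij} = rho(|i - j|), (r_k)_i = rho(i), i,j = 1..k.
Equivalently, Durbin-Levinson gives phi_{kk} iteratively:
  phi_{11} = rho(1)
  phi_{kk} = [rho(k) - sum_{j=1..k-1} phi_{k-1,j} rho(k-j)]
            / [1 - sum_{j=1..k-1} phi_{k-1,j} rho(j)],
  phi_{k,j} = phi_{k-1,j} - phi_{kk} phi_{k-1,k-j},  j = 1..k-1.
Step k = 1:
  phi_11 = rho(1) = 0.4613.
Step k = 2:
  phi_22 = [rho(2) - phi_11 rho(1)] / [1 - phi_11 rho(1)] = [0.0034 - (0.4613)(0.4613)] / [1 - (0.4613)(0.4613)]
         = -0.20939769 / 0.78720231 = -0.266.
Therefore phi_{22} = -0.2660.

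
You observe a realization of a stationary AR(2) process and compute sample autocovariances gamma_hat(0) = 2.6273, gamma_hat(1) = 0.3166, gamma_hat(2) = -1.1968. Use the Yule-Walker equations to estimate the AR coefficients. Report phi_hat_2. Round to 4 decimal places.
\hat\phi_{2} = -0.4770

The Yule-Walker equations for an AR(p) process read, in matrix form,
  Gamma_p phi = r_p,   with   (Gamma_p)_{ij} = gamma(|i - j|),
                       (r_p)_i = gamma(i),   i,j = 1..p.
Substitute the sample gammas (Toeplitz matrix and right-hand side of size 2):
  Gamma_p = [[2.6273, 0.3166], [0.3166, 2.6273]]
  r_p     = [0.3166, -1.1968]
Written out:
  2.6273 phi_1 + 0.3166 phi_2 = 0.3166
  0.3166 phi_1 + 2.6273 phi_2 = -1.1968
Solve by Cramer's rule:
  det = gamma(0)^2 - gamma(1)^2 = (2.6273)^2 - (0.3166)^2 = 6.90270529 - 0.10023556 = 6.80246973
  phi_hat_1 = [gamma(1) gamma(0) - gamma(1) gamma(2)] / det = [(0.3166)(2.6273) - (0.3166)(-1.1968)] / 6.80246973 = 1.21071006 / 6.80246973 = 0.178
  phi_hat_2 = [gamma(0) gamma(2) - gamma(1)^2] / det = [(2.6273)(-1.1968) - (0.3166)^2] / 6.80246973 = -3.2445882 / 6.80246973 = -0.477
So phi_hat = [0.1780, -0.4770].
Therefore phi_hat_2 = -0.4770.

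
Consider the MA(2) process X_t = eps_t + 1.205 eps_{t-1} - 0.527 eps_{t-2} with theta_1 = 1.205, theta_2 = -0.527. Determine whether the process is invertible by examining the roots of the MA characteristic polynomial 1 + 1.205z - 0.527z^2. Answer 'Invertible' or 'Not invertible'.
\text{Not invertible}

The MA(q) characteristic polynomial is P(z) = 1 + 1.205z - 0.527z^2.
Invertibility requires all roots to lie outside the unit circle, i.e. |z| > 1 for every root.
Set 1 + (1.205) z + (-0.527) z^2 = 0, i.e. a z^2 + b z + c = 0 with a = -0.527, b = 1.205, c = 1.
Discriminant D = b^2 - 4ac = (1.205)^2 - 4*(-0.527)*1 = 1.452025 - (-2.108) = 3.560025.
D >= 0, so the roots are real: z = (-b +/- sqrt(D)) / (2a) = (-1.205 +/- 1.886803) / (-1.054).
  z_1 = (-1.205 + 1.886803) / (-1.054) = -0.6469,   |z_1| = 0.6469.
  z_2 = (-1.205 - 1.886803) / (-1.054) = 2.9334,   |z_2| = 2.9334.
Moduli of all roots: 0.6469, 2.9334.
All moduli strictly greater than 1? No.
Verdict: Not invertible.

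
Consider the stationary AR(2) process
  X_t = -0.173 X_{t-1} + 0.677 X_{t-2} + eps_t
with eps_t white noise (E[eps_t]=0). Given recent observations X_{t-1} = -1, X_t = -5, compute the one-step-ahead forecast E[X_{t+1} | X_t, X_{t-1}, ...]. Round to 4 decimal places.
E[X_{t+1} \mid \mathcal F_t] = 0.1880

For an AR(p) model X_t = c + sum_i phi_i X_{t-i} + eps_t, the
one-step-ahead conditional mean is
  E[X_{t+1} | X_t, ...] = c + sum_i phi_i X_{t+1-i}.
Substitute known values:
  E[X_{t+1} | ...] = (-0.173) * (-5) + (0.677) * (-1)
                   = 0.1880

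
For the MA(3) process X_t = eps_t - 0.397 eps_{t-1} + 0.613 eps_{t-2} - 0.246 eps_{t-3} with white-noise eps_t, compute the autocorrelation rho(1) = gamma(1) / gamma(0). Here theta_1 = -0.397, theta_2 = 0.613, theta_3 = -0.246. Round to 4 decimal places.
\rho(1) = -0.4964

For an MA(q) process with theta_0 = 1, the autocovariance is
  gamma(k) = sigma^2 * sum_{i=0..q-k} theta_i * theta_{i+k},
and rho(k) = gamma(k) / gamma(0). Sigma^2 cancels.
  numerator   = (1)*(-0.397) + (-0.397)*(0.613) + (0.613)*(-0.246) = -0.791159.
  denominator = (1)^2 + (-0.397)^2 + (0.613)^2 + (-0.246)^2 = 1.593894.
  rho(1) = -0.791159 / 1.593894 = -0.4964.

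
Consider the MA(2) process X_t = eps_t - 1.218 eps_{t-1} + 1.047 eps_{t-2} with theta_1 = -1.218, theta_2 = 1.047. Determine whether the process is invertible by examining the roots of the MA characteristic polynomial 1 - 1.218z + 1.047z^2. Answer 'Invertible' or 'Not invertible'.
\text{Not invertible}

The MA(q) characteristic polynomial is P(z) = 1 - 1.218z + 1.047z^2.
Invertibility requires all roots to lie outside the unit circle, i.e. |z| > 1 for every root.
Set 1 + (-1.218) z + (1.047) z^2 = 0, i.e. a z^2 + b z + c = 0 with a = 1.047, b = -1.218, c = 1.
Discriminant D = b^2 - 4ac = (-1.218)^2 - 4*(1.047)*1 = 1.483524 - (4.188) = -2.704476.
D < 0, so the roots are the complex-conjugate pair z = (-b +/- i sqrt(-D)) / (2a) = 0.5817 +/- 0.7854i.
For a conjugate pair |z|^2 = z * conj(z) = (product of roots) = c/a = 1/(1.047) = 0.95511, so |z| = sqrt(0.95511) = 0.9773 for both roots.
Moduli of all roots: 0.9773, 0.9773.
All moduli strictly greater than 1? No.
Verdict: Not invertible.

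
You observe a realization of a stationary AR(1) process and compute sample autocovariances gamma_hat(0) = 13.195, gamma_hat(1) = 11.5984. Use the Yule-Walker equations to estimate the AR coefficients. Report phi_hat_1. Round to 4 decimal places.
\hat\phi_{1} = 0.8790

The Yule-Walker equations for an AR(p) process read, in matrix form,
  Gamma_p phi = r_p,   with   (Gamma_p)_{ij} = gamma(|i - j|),
                       (r_p)_i = gamma(i),   i,j = 1..p.
Substitute the sample gammas (Toeplitz matrix and right-hand side of size 1):
  Gamma_p = [[13.195]]
  r_p     = [11.5984]
With p = 1 this is the single equation gamma(0) phi_1 = gamma(1):
  phi_hat_1 = gamma(1) / gamma(0) = 11.5984 / 13.195 = 0.8790.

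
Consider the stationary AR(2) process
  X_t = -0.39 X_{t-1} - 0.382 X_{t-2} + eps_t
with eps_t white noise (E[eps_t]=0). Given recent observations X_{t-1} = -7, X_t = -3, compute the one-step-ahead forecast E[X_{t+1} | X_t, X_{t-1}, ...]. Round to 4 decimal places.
E[X_{t+1} \mid \mathcal F_t] = 3.8440

For an AR(p) model X_t = c + sum_i phi_i X_{t-i} + eps_t, the
one-step-ahead conditional mean is
  E[X_{t+1} | X_t, ...] = c + sum_i phi_i X_{t+1-i}.
Substitute known values:
  E[X_{t+1} | ...] = (-0.39) * (-3) + (-0.382) * (-7)
                   = 3.8440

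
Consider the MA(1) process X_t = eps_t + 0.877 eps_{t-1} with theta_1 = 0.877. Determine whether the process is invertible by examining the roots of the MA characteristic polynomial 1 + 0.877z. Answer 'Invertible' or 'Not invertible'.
\text{Invertible}

The MA(q) characteristic polynomial is P(z) = 1 + 0.877z.
Invertibility requires all roots to lie outside the unit circle, i.e. |z| > 1 for every root.
This is linear in z: 1 + (0.877) z = 0  =>  z = -1/(0.877) = -1.140251,  |z| = 1.140251.
Moduli of all roots: 1.1403.
All moduli strictly greater than 1? Yes.
Verdict: Invertible.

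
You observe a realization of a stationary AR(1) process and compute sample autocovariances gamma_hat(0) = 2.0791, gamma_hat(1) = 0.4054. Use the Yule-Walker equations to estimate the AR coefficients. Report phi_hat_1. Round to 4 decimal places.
\hat\phi_{1} = 0.1950

The Yule-Walker equations for an AR(p) process read, in matrix form,
  Gamma_p phi = r_p,   with   (Gamma_p)_{ij} = gamma(|i - j|),
                       (r_p)_i = gamma(i),   i,j = 1..p.
Substitute the sample gammas (Toeplitz matrix and right-hand side of size 1):
  Gamma_p = [[2.0791]]
  r_p     = [0.4054]
With p = 1 this is the single equation gamma(0) phi_1 = gamma(1):
  phi_hat_1 = gamma(1) / gamma(0) = 0.4054 / 2.0791 = 0.1950.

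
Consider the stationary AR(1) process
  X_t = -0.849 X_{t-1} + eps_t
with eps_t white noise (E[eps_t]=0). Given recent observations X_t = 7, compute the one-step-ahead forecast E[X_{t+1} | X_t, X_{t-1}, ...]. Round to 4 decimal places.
E[X_{t+1} \mid \mathcal F_t] = -5.9430

For an AR(p) model X_t = c + sum_i phi_i X_{t-i} + eps_t, the
one-step-ahead conditional mean is
  E[X_{t+1} | X_t, ...] = c + sum_i phi_i X_{t+1-i}.
Substitute known values:
  E[X_{t+1} | ...] = (-0.849) * (7)
                   = -5.9430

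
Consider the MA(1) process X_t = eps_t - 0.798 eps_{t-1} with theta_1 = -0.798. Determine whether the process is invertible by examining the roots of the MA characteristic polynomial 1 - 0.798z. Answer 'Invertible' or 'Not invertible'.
\text{Invertible}

The MA(q) characteristic polynomial is P(z) = 1 - 0.798z.
Invertibility requires all roots to lie outside the unit circle, i.e. |z| > 1 for every root.
This is linear in z: 1 + (-0.798) z = 0  =>  z = -1/(-0.798) = 1.253133,  |z| = 1.253133.
Moduli of all roots: 1.2531.
All moduli strictly greater than 1? Yes.
Verdict: Invertible.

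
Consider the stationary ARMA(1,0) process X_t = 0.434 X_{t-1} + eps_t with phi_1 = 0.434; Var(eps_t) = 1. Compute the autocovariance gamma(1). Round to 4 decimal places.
\gamma(1) = 0.5347

Multiply the model equation by X_{t-k} and take expectations. With theta_0 = psi_0 = 1 and psi_j the MA(infinity) weights, this gives
  gamma(k) - sum_i phi_i gamma(k-i) = c_k,
  c_k = sigma^2 * sum_{j=k..q} theta_j psi_{j-k}   (c_k = 0 for k > q),
using gamma(-m) = gamma(m).
Pure AR (q = 0): c_0 = sigma^2 = 1, c_k = 0 for k >= 1.
Equations for k = 0 and k = 1 (AR order 1):
  gamma(0) = phi_1 gamma(1) + c_0
  gamma(1) = phi_1 gamma(0) + c_1
Substituting the second into the first: gamma(0) (1 - phi_1^2) = c_0 + phi_1 c_1, so
  gamma(0) = c_0 / (1 - phi_1^2) = 1 / (1 - (0.434)^2) = 1 / 0.811644 = 1.232067.
  gamma(1) = phi_1 gamma(0) = (0.434)(1.232067) = 0.534717.
Therefore gamma(1) = 0.5347 (to 4 decimal places).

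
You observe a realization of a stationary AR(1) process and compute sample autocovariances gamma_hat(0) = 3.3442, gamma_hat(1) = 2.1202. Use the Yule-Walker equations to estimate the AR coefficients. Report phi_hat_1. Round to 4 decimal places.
\hat\phi_{1} = 0.6340

The Yule-Walker equations for an AR(p) process read, in matrix form,
  Gamma_p phi = r_p,   with   (Gamma_p)_{ij} = gamma(|i - j|),
                       (r_p)_i = gamma(i),   i,j = 1..p.
Substitute the sample gammas (Toeplitz matrix and right-hand side of size 1):
  Gamma_p = [[3.3442]]
  r_p     = [2.1202]
With p = 1 this is the single equation gamma(0) phi_1 = gamma(1):
  phi_hat_1 = gamma(1) / gamma(0) = 2.1202 / 3.3442 = 0.6340.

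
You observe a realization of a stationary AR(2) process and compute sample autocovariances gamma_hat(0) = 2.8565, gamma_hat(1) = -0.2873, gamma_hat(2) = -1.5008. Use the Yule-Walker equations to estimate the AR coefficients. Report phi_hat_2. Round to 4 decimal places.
\hat\phi_{2} = -0.5410

The Yule-Walker equations for an AR(p) process read, in matrix form,
  Gamma_p phi = r_p,   with   (Gamma_p)_{ij} = gamma(|i - j|),
                       (r_p)_i = gamma(i),   i,j = 1..p.
Substitute the sample gammas (Toeplitz matrix and right-hand side of size 2):
  Gamma_p = [[2.8565, -0.2873], [-0.2873, 2.8565]]
  r_p     = [-0.2873, -1.5008]
Written out:
  2.8565 phi_1 - 0.2873 phi_2 = -0.2873
  -0.2873 phi_1 + 2.8565 phi_2 = -1.5008
Solve by Cramer's rule:
  det = gamma(0)^2 - gamma(1)^2 = (2.8565)^2 - (-0.2873)^2 = 8.15959225 - 0.08254129 = 8.07705096
  phi_hat_1 = [gamma(1) gamma(0) - gamma(1) gamma(2)] / det = [(-0.2873)(2.8565) - (-0.2873)(-1.5008)] / 8.07705096 = -1.25185229 / 8.07705096 = -0.155
  phi_hat_2 = [gamma(0) gamma(2) - gamma(1)^2] / det = [(2.8565)(-1.5008) - (-0.2873)^2] / 8.07705096 = -4.36957649 / 8.07705096 = -0.541
So phi_hat = [-0.1550, -0.5410].
Therefore phi_hat_2 = -0.5410.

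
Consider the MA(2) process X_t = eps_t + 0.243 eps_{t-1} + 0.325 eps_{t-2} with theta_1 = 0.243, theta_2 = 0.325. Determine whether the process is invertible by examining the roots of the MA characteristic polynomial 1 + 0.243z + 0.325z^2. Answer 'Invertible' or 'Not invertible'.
\text{Invertible}

The MA(q) characteristic polynomial is P(z) = 1 + 0.243z + 0.325z^2.
Invertibility requires all roots to lie outside the unit circle, i.e. |z| > 1 for every root.
Set 1 + (0.243) z + (0.325) z^2 = 0, i.e. a z^2 + b z + c = 0 with a = 0.325, b = 0.243, c = 1.
Discriminant D = b^2 - 4ac = (0.243)^2 - 4*(0.325)*1 = 0.059049 - (1.3) = -1.240951.
D < 0, so the roots are the complex-conjugate pair z = (-b +/- i sqrt(-D)) / (2a) = -0.3738 +/- 1.7138i.
For a conjugate pair |z|^2 = z * conj(z) = (product of roots) = c/a = 1/(0.325) = 3.076923, so |z| = sqrt(3.076923) = 1.7541 for both roots.
Moduli of all roots: 1.7541, 1.7541.
All moduli strictly greater than 1? Yes.
Verdict: Invertible.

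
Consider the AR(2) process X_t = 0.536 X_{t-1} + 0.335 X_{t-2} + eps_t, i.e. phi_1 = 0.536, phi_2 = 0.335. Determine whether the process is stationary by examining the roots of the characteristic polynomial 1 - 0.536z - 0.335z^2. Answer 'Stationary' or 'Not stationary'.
\text{Stationary}

The AR(p) characteristic polynomial is P(z) = 1 - 0.536z - 0.335z^2.
Stationarity requires all roots to lie outside the unit circle, i.e. |z| > 1 for every root.
Set 1 + (-0.536) z + (-0.335) z^2 = 0, i.e. a z^2 + b z + c = 0 with a = -0.335, b = -0.536, c = 1.
Discriminant D = b^2 - 4ac = (-0.536)^2 - 4*(-0.335)*1 = 0.287296 - (-1.34) = 1.627296.
D >= 0, so the roots are real: z = (-b +/- sqrt(D)) / (2a) = (0.536 +/- 1.275655) / (-0.67).
  z_1 = (0.536 + 1.275655) / (-0.67) = -2.704,   |z_1| = 2.704.
  z_2 = (0.536 - 1.275655) / (-0.67) = 1.104,   |z_2| = 1.104.
Moduli of all roots: 2.7040, 1.1040.
All moduli strictly greater than 1? Yes.
Verdict: Stationary.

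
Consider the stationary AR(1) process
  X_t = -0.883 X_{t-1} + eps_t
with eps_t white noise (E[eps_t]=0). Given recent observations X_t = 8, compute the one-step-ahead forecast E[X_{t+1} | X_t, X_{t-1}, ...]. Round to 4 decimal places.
E[X_{t+1} \mid \mathcal F_t] = -7.0640

For an AR(p) model X_t = c + sum_i phi_i X_{t-i} + eps_t, the
one-step-ahead conditional mean is
  E[X_{t+1} | X_t, ...] = c + sum_i phi_i X_{t+1-i}.
Substitute known values:
  E[X_{t+1} | ...] = (-0.883) * (8)
                   = -7.0640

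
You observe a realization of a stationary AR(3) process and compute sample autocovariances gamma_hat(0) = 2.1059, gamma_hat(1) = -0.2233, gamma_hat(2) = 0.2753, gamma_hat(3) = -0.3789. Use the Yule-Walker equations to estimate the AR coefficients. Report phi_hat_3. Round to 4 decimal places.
\hat\phi_{3} = -0.1590

The Yule-Walker equations for an AR(p) process read, in matrix form,
  Gamma_p phi = r_p,   with   (Gamma_p)_{ij} = gamma(|i - j|),
                       (r_p)_i = gamma(i),   i,j = 1..p.
Substitute the sample gammas (Toeplitz matrix and right-hand side of size 3):
  Gamma_p = [[2.1059, -0.2233, 0.2753], [-0.2233, 2.1059, -0.2233], [0.2753, -0.2233, 2.1059]]
  r_p     = [-0.2233, 0.2753, -0.3789]
Written out (R1..R3):
  (R1) 2.1059 phi_1 - 0.2233 phi_2 + 0.2753 phi_3 = -0.2233
  (R2) -0.2233 phi_1 + 2.1059 phi_2 - 0.2233 phi_3 = 0.2753
  (R3) 0.2753 phi_1 - 0.2233 phi_2 + 2.1059 phi_3 = -0.3789
Gaussian elimination:
  R2 <- R2 - (-0.2233/2.1059) R1 = R2 - (-0.106035) R1:  2.082222 phi_2 - 0.194108 phi_3 = 0.251622
  R3 <- R3 - (0.2753/2.1059) R1 = R3 - (0.130728) R1:  -0.194108 phi_2 + 2.069911 phi_3 = -0.349708
  R3 <- R3 - (-0.194108/2.082222) R2 = R3 - (-0.093222) R2:  2.051815 phi_3 = -0.326252
Back-substitution:
  phi_hat_3 = -0.326252 / 2.051815 = -0.159006
  phi_hat_2 = (0.251622 - (-0.194108)(-0.159006)) / 2.082222 = 0.10602
  phi_hat_1 = (-0.2233 - (-0.2233)(0.10602) - (0.2753)(-0.159006)) / 2.1059 = -0.074007
So phi_hat = [-0.0740, 0.1060, -0.1590].
Therefore phi_hat_3 = -0.1590.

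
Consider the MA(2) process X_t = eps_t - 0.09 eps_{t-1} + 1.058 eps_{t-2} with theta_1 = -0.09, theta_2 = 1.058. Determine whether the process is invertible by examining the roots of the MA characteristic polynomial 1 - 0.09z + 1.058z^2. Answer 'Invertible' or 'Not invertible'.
\text{Not invertible}

The MA(q) characteristic polynomial is P(z) = 1 - 0.09z + 1.058z^2.
Invertibility requires all roots to lie outside the unit circle, i.e. |z| > 1 for every root.
Set 1 + (-0.09) z + (1.058) z^2 = 0, i.e. a z^2 + b z + c = 0 with a = 1.058, b = -0.09, c = 1.
Discriminant D = b^2 - 4ac = (-0.09)^2 - 4*(1.058)*1 = 0.0081 - (4.232) = -4.2239.
D < 0, so the roots are the complex-conjugate pair z = (-b +/- i sqrt(-D)) / (2a) = 0.0425 +/- 0.9713i.
For a conjugate pair |z|^2 = z * conj(z) = (product of roots) = c/a = 1/(1.058) = 0.94518, so |z| = sqrt(0.94518) = 0.9722 for both roots.
Moduli of all roots: 0.9722, 0.9722.
All moduli strictly greater than 1? No.
Verdict: Not invertible.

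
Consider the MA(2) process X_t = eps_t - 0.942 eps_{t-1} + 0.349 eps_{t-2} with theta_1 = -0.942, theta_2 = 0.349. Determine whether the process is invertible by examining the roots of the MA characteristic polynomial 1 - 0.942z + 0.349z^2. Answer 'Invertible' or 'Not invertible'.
\text{Invertible}

The MA(q) characteristic polynomial is P(z) = 1 - 0.942z + 0.349z^2.
Invertibility requires all roots to lie outside the unit circle, i.e. |z| > 1 for every root.
Set 1 + (-0.942) z + (0.349) z^2 = 0, i.e. a z^2 + b z + c = 0 with a = 0.349, b = -0.942, c = 1.
Discriminant D = b^2 - 4ac = (-0.942)^2 - 4*(0.349)*1 = 0.887364 - (1.396) = -0.508636.
D < 0, so the roots are the complex-conjugate pair z = (-b +/- i sqrt(-D)) / (2a) = 1.3496 +/- 1.0218i.
For a conjugate pair |z|^2 = z * conj(z) = (product of roots) = c/a = 1/(0.349) = 2.86533, so |z| = sqrt(2.86533) = 1.6927 for both roots.
Moduli of all roots: 1.6927, 1.6927.
All moduli strictly greater than 1? Yes.
Verdict: Invertible.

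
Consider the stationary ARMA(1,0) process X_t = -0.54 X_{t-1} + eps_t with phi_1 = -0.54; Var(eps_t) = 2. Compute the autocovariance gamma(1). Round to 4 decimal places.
\gamma(1) = -1.5246

Multiply the model equation by X_{t-k} and take expectations. With theta_0 = psi_0 = 1 and psi_j the MA(infinity) weights, this gives
  gamma(k) - sum_i phi_i gamma(k-i) = c_k,
  c_k = sigma^2 * sum_{j=k..q} theta_j psi_{j-k}   (c_k = 0 for k > q),
using gamma(-m) = gamma(m).
Pure AR (q = 0): c_0 = sigma^2 = 2, c_k = 0 for k >= 1.
Equations for k = 0 and k = 1 (AR order 1):
  gamma(0) = phi_1 gamma(1) + c_0
  gamma(1) = phi_1 gamma(0) + c_1
Substituting the second into the first: gamma(0) (1 - phi_1^2) = c_0 + phi_1 c_1, so
  gamma(0) = c_0 / (1 - phi_1^2) = 2 / (1 - (-0.54)^2) = 2 / 0.7084 = 2.823264.
  gamma(1) = phi_1 gamma(0) = (-0.54)(2.823264) = -1.524562.
Therefore gamma(1) = -1.5246 (to 4 decimal places).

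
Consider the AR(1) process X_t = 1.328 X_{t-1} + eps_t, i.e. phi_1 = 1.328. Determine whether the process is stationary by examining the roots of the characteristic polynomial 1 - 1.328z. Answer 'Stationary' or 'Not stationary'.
\text{Not stationary}

The AR(p) characteristic polynomial is P(z) = 1 - 1.328z.
Stationarity requires all roots to lie outside the unit circle, i.e. |z| > 1 for every root.
This is linear in z: 1 + (-1.328) z = 0  =>  z = -1/(-1.328) = 0.753012,  |z| = 0.753012.
Moduli of all roots: 0.7530.
All moduli strictly greater than 1? No.
Verdict: Not stationary.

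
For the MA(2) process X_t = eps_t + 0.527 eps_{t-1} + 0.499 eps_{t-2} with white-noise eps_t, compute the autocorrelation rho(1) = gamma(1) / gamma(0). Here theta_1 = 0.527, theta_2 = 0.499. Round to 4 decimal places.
\rho(1) = 0.5174

For an MA(q) process with theta_0 = 1, the autocovariance is
  gamma(k) = sigma^2 * sum_{i=0..q-k} theta_i * theta_{i+k},
and rho(k) = gamma(k) / gamma(0). Sigma^2 cancels.
  numerator   = (1)*(0.527) + (0.527)*(0.499) = 0.789973.
  denominator = (1)^2 + (0.527)^2 + (0.499)^2 = 1.52673.
  rho(1) = 0.789973 / 1.52673 = 0.5174.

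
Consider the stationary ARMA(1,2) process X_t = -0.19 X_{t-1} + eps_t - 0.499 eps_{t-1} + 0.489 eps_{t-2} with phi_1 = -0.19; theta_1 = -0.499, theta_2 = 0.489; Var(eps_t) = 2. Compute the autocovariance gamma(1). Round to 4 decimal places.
\gamma(1) = -2.3837

Multiply the model equation by X_{t-k} and take expectations. With theta_0 = psi_0 = 1 and psi_j the MA(infinity) weights, this gives
  gamma(k) - sum_i phi_i gamma(k-i) = c_k,
  c_k = sigma^2 * sum_{j=k..q} theta_j psi_{j-k}   (c_k = 0 for k > q),
using gamma(-m) = gamma(m).
psi-weights needed (psi_j = theta_j + sum_i phi_i psi_{j-i}):
  psi_1 = theta_1 + phi_1 = -0.499 + (-0.19) = -0.689
  psi_2 = theta_2 + phi_1 psi_1 = 0.489 + (-0.19)(-0.689) = 0.61991
Right-hand sides:
  c_0 = sigma^2 (1 + theta_1 psi_1 + theta_2 psi_2) = 2 * (1 + (-0.499)(-0.689) + (0.489)(0.61991)) = 2 * 1.646947 = 3.293894
  c_1 = sigma^2 (theta_1 + theta_2 psi_1) = 2 * (-0.499 + (0.489)(-0.689)) = -1.671842
  c_2 = sigma^2 theta_2 = 2 * (0.489) = 0.978
Equations for k = 0 and k = 1 (AR order 1):
  gamma(0) = phi_1 gamma(1) + c_0
  gamma(1) = phi_1 gamma(0) + c_1
Substituting the second into the first: gamma(0) (1 - phi_1^2) = c_0 + phi_1 c_1, so
  gamma(0) = (c_0 + phi_1 c_1) / (1 - phi_1^2) = (3.293894 + (-0.19)(-1.671842)) / (1 - (-0.19)^2) = 3.611544 / 0.9639 = 3.746804.
  gamma(1) = phi_1 gamma(0) + c_1 = (-0.19)(3.746804) + (-1.671842) = -2.383735.
Therefore gamma(1) = -2.3837 (to 4 decimal places).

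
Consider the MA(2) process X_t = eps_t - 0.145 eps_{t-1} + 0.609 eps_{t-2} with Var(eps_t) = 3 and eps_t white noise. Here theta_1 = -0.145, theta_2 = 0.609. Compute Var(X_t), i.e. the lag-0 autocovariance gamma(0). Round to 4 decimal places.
\gamma(0) = 4.1757

For an MA(q) process X_t = eps_t + sum_i theta_i eps_{t-i} with
Var(eps_t) = sigma^2, the variance is
  gamma(0) = sigma^2 * (1 + sum_i theta_i^2).
  sum_i theta_i^2 = (-0.145)^2 + (0.609)^2 = 0.021025 + 0.370881 = 0.391906.
  gamma(0) = 3 * (1 + 0.391906) = 3 * 1.391906 = 4.175718, which rounds to 4.1757.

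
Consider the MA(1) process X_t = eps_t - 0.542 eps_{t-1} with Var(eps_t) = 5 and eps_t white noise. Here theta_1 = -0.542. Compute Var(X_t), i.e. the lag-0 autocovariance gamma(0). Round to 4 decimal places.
\gamma(0) = 6.4688

For an MA(q) process X_t = eps_t + sum_i theta_i eps_{t-i} with
Var(eps_t) = sigma^2, the variance is
  gamma(0) = sigma^2 * (1 + sum_i theta_i^2).
  sum_i theta_i^2 = (-0.542)^2 = 0.293764.
  gamma(0) = 5 * (1 + 0.293764) = 5 * 1.293764 = 6.46882, which rounds to 6.4688.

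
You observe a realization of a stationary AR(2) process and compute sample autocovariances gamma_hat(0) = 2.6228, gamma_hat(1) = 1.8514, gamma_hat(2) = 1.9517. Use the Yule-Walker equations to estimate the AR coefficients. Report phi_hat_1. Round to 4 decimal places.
\hat\phi_{1} = 0.3600

The Yule-Walker equations for an AR(p) process read, in matrix form,
  Gamma_p phi = r_p,   with   (Gamma_p)_{ij} = gamma(|i - j|),
                       (r_p)_i = gamma(i),   i,j = 1..p.
Substitute the sample gammas (Toeplitz matrix and right-hand side of size 2):
  Gamma_p = [[2.6228, 1.8514], [1.8514, 2.6228]]
  r_p     = [1.8514, 1.9517]
Written out:
  2.6228 phi_1 + 1.8514 phi_2 = 1.8514
  1.8514 phi_1 + 2.6228 phi_2 = 1.9517
Solve by Cramer's rule:
  det = gamma(0)^2 - gamma(1)^2 = (2.6228)^2 - (1.8514)^2 = 6.87907984 - 3.42768196 = 3.45139788
  phi_hat_1 = [gamma(1) gamma(0) - gamma(1) gamma(2)] / det = [(1.8514)(2.6228) - (1.8514)(1.9517)] / 3.45139788 = 1.24247454 / 3.45139788 = 0.36
  phi_hat_2 = [gamma(0) gamma(2) - gamma(1)^2] / det = [(2.6228)(1.9517) - (1.8514)^2] / 3.45139788 = 1.6912368 / 3.45139788 = 0.49
So phi_hat = [0.3600, 0.4900].
Therefore phi_hat_1 = 0.3600.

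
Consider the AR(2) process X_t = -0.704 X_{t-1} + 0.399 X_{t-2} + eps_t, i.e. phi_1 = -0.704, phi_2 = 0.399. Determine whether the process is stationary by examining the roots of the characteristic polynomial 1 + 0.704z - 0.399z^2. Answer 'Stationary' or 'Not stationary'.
\text{Not stationary}

The AR(p) characteristic polynomial is P(z) = 1 + 0.704z - 0.399z^2.
Stationarity requires all roots to lie outside the unit circle, i.e. |z| > 1 for every root.
Set 1 + (0.704) z + (-0.399) z^2 = 0, i.e. a z^2 + b z + c = 0 with a = -0.399, b = 0.704, c = 1.
Discriminant D = b^2 - 4ac = (0.704)^2 - 4*(-0.399)*1 = 0.495616 - (-1.596) = 2.091616.
D >= 0, so the roots are real: z = (-b +/- sqrt(D)) / (2a) = (-0.704 +/- 1.446242) / (-0.798).
  z_1 = (-0.704 + 1.446242) / (-0.798) = -0.9301,   |z_1| = 0.9301.
  z_2 = (-0.704 - 1.446242) / (-0.798) = 2.6945,   |z_2| = 2.6945.
Moduli of all roots: 0.9301, 2.6945.
All moduli strictly greater than 1? No.
Verdict: Not stationary.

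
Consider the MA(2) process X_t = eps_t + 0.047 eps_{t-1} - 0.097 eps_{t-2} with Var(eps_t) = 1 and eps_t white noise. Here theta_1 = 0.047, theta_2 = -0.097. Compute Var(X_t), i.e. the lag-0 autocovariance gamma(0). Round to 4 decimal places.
\gamma(0) = 1.0116

For an MA(q) process X_t = eps_t + sum_i theta_i eps_{t-i} with
Var(eps_t) = sigma^2, the variance is
  gamma(0) = sigma^2 * (1 + sum_i theta_i^2).
  sum_i theta_i^2 = (0.047)^2 + (-0.097)^2 = 0.002209 + 0.009409 = 0.011618.
  gamma(0) = 1 * (1 + 0.011618) = 1 * 1.011618 = 1.011618, which rounds to 1.0116.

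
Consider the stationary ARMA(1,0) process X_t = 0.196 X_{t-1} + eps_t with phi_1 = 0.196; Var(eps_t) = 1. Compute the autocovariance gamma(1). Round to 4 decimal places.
\gamma(1) = 0.2038

Multiply the model equation by X_{t-k} and take expectations. With theta_0 = psi_0 = 1 and psi_j the MA(infinity) weights, this gives
  gamma(k) - sum_i phi_i gamma(k-i) = c_k,
  c_k = sigma^2 * sum_{j=k..q} theta_j psi_{j-k}   (c_k = 0 for k > q),
using gamma(-m) = gamma(m).
Pure AR (q = 0): c_0 = sigma^2 = 1, c_k = 0 for k >= 1.
Equations for k = 0 and k = 1 (AR order 1):
  gamma(0) = phi_1 gamma(1) + c_0
  gamma(1) = phi_1 gamma(0) + c_1
Substituting the second into the first: gamma(0) (1 - phi_1^2) = c_0 + phi_1 c_1, so
  gamma(0) = c_0 / (1 - phi_1^2) = 1 / (1 - (0.196)^2) = 1 / 0.961584 = 1.039951.
  gamma(1) = phi_1 gamma(0) = (0.196)(1.039951) = 0.20383.
Therefore gamma(1) = 0.2038 (to 4 decimal places).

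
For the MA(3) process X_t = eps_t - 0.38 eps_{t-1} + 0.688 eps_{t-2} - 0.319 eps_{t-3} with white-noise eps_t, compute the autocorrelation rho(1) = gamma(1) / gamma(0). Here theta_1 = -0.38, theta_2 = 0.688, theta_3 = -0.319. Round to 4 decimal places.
\rho(1) = -0.5007

For an MA(q) process with theta_0 = 1, the autocovariance is
  gamma(k) = sigma^2 * sum_{i=0..q-k} theta_i * theta_{i+k},
and rho(k) = gamma(k) / gamma(0). Sigma^2 cancels.
  numerator   = (1)*(-0.38) + (-0.38)*(0.688) + (0.688)*(-0.319) = -0.860912.
  denominator = (1)^2 + (-0.38)^2 + (0.688)^2 + (-0.319)^2 = 1.719505.
  rho(1) = -0.860912 / 1.719505 = -0.5007.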